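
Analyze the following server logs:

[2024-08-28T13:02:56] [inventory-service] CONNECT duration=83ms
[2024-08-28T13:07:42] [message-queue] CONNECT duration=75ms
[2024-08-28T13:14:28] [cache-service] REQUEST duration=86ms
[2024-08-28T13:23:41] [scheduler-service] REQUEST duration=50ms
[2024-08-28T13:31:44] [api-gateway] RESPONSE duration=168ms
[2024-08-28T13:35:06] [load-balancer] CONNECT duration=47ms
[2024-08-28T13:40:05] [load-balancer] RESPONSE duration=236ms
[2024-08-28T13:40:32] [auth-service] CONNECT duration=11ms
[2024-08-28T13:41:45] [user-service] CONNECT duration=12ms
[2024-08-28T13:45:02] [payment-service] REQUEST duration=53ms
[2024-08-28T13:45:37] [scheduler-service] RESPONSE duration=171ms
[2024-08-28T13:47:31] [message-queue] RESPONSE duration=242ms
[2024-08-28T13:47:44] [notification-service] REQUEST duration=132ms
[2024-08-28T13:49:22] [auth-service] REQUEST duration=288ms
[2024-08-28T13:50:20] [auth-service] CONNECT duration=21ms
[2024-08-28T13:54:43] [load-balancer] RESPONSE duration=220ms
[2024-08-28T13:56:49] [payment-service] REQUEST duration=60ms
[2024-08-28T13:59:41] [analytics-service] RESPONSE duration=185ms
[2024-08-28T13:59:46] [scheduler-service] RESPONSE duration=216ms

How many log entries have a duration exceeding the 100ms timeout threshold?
9

To count timeouts:

1. Threshold: 100ms
2. Extract duration from each log entry
3. Count entries where duration > 100
4. Timeout count: 9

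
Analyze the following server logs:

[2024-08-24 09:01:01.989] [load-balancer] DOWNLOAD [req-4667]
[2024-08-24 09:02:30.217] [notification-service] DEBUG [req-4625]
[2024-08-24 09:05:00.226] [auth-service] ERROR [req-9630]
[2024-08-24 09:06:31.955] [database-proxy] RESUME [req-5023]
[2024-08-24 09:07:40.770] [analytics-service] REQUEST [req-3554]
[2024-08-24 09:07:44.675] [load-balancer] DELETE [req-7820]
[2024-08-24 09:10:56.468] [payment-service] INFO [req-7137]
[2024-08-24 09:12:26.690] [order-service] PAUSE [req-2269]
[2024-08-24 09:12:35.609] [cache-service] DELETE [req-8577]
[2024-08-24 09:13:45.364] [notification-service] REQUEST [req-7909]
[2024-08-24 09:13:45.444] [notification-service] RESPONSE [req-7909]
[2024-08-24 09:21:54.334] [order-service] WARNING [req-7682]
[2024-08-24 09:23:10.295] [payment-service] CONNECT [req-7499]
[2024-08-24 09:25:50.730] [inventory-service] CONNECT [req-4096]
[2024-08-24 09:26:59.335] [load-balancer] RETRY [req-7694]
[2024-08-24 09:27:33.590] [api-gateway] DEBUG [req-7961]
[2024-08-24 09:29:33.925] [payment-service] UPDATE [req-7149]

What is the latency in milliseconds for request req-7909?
80

To calculate latency:

1. Find REQUEST with id req-7909: 2024-08-24 09:13:45.364
2. Find RESPONSE with id req-7909: 2024-08-24 09:13:45.444
3. Latency: 2024-08-24 09:13:45.444 - 2024-08-24 09:13:45.364 = 80ms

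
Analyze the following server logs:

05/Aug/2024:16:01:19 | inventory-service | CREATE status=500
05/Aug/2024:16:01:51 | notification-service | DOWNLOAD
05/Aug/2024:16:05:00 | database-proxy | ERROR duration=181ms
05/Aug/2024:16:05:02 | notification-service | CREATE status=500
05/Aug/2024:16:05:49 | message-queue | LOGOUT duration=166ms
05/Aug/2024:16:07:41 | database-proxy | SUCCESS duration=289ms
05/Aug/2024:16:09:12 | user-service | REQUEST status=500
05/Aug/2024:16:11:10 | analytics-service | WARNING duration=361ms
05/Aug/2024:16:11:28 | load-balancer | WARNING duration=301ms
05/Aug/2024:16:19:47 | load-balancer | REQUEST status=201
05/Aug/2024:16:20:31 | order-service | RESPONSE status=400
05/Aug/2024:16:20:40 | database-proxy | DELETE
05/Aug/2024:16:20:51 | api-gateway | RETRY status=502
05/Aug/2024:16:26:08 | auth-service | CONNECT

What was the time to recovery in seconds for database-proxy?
161

To calculate recovery time:

1. Find ERROR event for database-proxy: 05/Aug/2024:16:05:00
2. Find next SUCCESS event for database-proxy: 05/Aug/2024:16:07:41
3. Recovery time: 05/Aug/2024:16:07:41 - 05/Aug/2024:16:05:00 = 161 seconds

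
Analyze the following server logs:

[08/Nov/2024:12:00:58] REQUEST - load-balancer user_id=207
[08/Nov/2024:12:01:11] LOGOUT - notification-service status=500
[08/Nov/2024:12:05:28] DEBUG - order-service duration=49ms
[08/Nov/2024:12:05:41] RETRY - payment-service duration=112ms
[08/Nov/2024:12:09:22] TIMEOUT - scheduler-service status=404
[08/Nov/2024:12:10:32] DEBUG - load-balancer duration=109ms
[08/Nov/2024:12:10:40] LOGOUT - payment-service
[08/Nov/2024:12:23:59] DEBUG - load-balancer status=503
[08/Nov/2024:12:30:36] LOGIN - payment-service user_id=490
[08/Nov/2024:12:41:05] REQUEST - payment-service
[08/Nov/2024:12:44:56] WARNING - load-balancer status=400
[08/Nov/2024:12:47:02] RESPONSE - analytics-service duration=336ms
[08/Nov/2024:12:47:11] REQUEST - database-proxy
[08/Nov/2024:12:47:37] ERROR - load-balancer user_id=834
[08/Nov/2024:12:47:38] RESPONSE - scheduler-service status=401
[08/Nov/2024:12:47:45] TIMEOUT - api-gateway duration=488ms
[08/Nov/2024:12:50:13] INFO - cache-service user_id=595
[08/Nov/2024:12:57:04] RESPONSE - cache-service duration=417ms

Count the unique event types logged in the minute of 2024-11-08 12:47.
4

To count unique event types:

1. Filter events in the minute starting at 2024-11-08 12:47
2. Extract event types from matching entries
3. Count unique types: 4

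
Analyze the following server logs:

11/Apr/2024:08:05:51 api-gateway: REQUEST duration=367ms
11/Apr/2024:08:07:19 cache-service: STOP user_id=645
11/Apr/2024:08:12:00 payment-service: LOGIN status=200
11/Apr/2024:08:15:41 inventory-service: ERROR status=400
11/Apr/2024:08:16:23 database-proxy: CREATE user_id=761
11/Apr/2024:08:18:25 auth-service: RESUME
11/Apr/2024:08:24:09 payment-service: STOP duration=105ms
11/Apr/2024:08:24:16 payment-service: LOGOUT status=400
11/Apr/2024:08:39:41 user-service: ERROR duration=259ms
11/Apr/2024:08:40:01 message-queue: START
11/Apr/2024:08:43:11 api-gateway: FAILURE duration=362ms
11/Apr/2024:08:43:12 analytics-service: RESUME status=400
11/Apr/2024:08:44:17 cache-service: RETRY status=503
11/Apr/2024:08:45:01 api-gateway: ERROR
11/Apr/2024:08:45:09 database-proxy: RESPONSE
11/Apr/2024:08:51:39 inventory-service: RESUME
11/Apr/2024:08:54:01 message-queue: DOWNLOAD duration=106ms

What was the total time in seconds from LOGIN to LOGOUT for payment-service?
736

To calculate state duration:

1. Find LOGIN event for payment-service: 11/Apr/2024:08:12:00
2. Find LOGOUT event for payment-service: 11/Apr/2024:08:24:16
3. Calculate duration: 11/Apr/2024:08:24:16 - 11/Apr/2024:08:12:00 = 736 seconds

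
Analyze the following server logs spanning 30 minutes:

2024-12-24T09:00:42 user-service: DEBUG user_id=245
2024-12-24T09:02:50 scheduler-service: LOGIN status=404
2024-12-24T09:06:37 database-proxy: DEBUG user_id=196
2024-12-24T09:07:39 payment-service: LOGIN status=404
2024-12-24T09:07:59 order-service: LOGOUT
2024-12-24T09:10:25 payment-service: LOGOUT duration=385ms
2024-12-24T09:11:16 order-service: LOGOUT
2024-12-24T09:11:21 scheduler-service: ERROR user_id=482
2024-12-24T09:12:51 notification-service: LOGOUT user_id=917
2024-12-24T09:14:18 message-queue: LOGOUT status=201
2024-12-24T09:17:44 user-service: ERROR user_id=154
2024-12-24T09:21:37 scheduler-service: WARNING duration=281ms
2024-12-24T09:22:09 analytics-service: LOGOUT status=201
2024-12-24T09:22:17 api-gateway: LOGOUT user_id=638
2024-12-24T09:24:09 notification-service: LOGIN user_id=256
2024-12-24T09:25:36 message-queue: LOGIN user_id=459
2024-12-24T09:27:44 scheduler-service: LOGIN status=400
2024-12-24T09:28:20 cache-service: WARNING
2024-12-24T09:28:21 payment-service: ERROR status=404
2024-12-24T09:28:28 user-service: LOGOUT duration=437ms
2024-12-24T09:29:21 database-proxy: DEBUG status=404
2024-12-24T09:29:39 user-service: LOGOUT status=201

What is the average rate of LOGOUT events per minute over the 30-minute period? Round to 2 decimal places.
0.3

To calculate the rate:

1. Count total LOGOUT events: 9
2. Total time period: 30 minutes
3. Rate = 9 / 30 = 0.3 events per minute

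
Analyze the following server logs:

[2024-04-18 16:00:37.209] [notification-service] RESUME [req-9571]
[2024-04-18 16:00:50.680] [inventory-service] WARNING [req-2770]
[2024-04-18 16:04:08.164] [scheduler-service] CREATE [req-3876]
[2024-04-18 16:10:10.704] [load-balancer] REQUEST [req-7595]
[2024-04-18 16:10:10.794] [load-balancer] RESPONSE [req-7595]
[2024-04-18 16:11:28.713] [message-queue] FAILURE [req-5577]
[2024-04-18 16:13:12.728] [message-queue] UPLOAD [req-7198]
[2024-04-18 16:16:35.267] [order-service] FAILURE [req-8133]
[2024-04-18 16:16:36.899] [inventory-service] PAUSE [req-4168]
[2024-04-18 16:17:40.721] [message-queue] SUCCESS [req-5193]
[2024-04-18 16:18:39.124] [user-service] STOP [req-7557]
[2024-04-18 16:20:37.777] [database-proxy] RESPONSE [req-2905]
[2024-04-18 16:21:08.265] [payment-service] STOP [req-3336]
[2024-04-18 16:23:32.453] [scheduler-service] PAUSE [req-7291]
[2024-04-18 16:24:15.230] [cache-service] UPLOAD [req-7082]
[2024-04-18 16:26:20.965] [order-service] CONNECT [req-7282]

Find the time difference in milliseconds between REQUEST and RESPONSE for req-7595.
90

To calculate latency:

1. Find REQUEST with id req-7595: 2024-04-18 16:10:10.704
2. Find RESPONSE with id req-7595: 2024-04-18 16:10:10.794
3. Latency: 2024-04-18 16:10:10.794 - 2024-04-18 16:10:10.704 = 90ms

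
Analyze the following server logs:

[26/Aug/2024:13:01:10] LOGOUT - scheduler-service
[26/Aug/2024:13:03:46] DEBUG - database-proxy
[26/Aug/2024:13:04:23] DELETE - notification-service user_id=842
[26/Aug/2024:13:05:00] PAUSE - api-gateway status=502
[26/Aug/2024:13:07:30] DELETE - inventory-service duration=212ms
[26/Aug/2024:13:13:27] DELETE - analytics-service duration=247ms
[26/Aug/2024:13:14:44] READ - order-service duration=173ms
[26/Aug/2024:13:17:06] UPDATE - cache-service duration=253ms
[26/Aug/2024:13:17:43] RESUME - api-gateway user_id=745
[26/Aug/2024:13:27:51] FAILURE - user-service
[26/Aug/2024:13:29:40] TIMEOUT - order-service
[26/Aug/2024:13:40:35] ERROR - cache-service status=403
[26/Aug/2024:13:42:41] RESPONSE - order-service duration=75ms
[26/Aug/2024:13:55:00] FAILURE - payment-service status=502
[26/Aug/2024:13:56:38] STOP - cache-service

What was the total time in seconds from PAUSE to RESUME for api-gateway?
763

To calculate state duration:

1. Find PAUSE event for api-gateway: 26/Aug/2024:13:05:00
2. Find RESUME event for api-gateway: 26/Aug/2024:13:17:43
3. Calculate duration: 26/Aug/2024:13:17:43 - 26/Aug/2024:13:05:00 = 763 seconds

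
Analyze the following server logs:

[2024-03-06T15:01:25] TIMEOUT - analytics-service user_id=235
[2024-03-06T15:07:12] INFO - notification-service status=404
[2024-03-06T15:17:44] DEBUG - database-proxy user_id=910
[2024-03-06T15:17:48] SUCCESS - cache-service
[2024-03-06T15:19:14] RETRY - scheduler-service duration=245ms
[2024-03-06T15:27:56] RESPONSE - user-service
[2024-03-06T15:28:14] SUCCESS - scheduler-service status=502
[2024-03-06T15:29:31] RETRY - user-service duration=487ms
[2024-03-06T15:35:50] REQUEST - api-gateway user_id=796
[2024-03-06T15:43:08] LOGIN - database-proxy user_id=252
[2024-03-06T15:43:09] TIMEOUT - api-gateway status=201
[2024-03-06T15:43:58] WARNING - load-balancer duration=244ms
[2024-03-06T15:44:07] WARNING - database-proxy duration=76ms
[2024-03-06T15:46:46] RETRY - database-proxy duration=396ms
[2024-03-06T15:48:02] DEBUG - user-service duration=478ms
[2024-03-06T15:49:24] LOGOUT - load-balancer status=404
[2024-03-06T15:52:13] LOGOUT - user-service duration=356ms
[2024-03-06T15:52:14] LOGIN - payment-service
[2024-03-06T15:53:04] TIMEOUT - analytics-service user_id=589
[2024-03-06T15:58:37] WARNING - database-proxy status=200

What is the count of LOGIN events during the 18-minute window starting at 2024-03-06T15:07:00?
0

To count events in the time window:

1. Window boundaries: 2024-03-06T15:07:00 to 2024-03-06T15:25:00
2. Filter for LOGIN events within this window
3. Count matching events: 0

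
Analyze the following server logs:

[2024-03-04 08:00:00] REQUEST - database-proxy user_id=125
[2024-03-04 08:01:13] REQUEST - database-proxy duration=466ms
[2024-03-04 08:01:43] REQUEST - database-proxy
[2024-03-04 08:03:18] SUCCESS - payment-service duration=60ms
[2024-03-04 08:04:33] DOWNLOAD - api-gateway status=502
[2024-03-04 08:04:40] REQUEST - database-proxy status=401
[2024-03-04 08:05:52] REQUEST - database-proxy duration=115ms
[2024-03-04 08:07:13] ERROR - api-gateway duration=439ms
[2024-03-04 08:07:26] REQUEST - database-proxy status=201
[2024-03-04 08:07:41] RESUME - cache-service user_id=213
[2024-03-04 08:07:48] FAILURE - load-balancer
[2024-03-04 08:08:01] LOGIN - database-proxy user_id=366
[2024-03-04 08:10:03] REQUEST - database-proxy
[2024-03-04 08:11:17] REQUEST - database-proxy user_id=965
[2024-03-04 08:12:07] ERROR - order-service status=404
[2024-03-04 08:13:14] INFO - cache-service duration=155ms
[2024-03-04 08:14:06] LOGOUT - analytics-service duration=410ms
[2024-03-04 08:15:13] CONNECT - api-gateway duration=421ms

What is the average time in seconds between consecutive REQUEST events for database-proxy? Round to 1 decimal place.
96.7

To calculate average interval:

1. Find all REQUEST events for database-proxy in order
2. Calculate time gaps between consecutive events
3. Compute mean of gaps: 677 / 7 = 96.7 seconds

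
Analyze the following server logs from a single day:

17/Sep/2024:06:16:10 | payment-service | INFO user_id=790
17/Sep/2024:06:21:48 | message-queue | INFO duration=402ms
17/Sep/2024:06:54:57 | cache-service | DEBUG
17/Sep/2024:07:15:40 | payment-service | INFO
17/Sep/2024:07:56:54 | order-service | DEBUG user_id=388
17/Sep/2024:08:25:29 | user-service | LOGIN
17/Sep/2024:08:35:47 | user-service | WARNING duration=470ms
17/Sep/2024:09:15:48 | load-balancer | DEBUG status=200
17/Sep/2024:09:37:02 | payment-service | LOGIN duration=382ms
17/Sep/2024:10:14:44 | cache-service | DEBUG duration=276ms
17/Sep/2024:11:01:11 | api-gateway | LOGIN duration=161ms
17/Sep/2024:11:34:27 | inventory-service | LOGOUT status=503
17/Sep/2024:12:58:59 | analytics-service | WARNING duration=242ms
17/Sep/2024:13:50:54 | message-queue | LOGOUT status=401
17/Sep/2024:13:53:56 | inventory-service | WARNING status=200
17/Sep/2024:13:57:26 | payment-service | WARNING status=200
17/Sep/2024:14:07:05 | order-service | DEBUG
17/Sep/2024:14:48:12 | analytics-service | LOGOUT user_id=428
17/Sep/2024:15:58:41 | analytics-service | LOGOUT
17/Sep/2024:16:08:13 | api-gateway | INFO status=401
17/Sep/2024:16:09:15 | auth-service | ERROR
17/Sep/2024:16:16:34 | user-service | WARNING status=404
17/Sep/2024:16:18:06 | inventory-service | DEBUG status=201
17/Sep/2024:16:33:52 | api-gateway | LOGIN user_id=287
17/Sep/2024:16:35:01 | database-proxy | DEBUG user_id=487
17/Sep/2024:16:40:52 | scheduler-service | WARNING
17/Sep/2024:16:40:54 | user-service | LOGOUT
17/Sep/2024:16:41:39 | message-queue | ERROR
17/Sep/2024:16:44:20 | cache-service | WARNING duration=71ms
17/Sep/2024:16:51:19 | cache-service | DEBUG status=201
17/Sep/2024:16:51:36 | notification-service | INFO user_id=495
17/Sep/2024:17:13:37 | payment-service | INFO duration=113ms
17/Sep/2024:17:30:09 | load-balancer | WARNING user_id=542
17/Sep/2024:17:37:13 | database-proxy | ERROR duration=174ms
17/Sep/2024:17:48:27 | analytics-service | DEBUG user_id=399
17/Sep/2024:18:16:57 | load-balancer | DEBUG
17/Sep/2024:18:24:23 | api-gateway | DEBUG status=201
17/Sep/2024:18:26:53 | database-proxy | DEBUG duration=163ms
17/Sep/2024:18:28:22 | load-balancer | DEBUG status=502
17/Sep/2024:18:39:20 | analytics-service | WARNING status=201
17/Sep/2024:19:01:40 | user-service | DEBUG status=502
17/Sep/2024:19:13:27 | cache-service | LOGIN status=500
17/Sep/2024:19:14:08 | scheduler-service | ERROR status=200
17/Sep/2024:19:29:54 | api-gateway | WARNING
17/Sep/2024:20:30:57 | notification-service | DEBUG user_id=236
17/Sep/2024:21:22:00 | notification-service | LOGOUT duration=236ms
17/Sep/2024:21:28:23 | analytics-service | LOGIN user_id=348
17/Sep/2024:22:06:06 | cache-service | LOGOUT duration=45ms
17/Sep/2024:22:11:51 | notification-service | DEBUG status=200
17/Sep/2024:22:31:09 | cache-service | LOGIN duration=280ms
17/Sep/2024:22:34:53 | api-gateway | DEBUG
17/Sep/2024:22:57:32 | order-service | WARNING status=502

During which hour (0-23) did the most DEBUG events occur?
18

To find the peak hour:

1. Group all DEBUG events by hour
2. Count events in each hour
3. Find hour with maximum count
4. Peak hour: 18 (with 4 events)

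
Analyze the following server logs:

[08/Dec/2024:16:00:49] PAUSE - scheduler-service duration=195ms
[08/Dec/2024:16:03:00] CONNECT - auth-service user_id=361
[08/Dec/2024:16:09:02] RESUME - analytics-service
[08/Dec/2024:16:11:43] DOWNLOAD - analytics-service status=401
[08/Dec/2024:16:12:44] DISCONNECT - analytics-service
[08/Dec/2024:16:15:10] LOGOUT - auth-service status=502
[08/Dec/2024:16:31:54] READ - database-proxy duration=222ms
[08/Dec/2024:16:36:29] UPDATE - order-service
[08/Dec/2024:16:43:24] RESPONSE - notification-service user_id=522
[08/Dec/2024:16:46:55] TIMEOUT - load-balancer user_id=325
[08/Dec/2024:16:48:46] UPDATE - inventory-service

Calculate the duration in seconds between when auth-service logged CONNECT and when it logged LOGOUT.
730

To find the time between events:

1. Locate the first CONNECT event for auth-service: 08/Dec/2024:16:03:00
2. Locate the first LOGOUT event for auth-service: 08/Dec/2024:16:15:10
3. Calculate the difference: 08/Dec/2024:16:15:10 - 08/Dec/2024:16:03:00 = 730 seconds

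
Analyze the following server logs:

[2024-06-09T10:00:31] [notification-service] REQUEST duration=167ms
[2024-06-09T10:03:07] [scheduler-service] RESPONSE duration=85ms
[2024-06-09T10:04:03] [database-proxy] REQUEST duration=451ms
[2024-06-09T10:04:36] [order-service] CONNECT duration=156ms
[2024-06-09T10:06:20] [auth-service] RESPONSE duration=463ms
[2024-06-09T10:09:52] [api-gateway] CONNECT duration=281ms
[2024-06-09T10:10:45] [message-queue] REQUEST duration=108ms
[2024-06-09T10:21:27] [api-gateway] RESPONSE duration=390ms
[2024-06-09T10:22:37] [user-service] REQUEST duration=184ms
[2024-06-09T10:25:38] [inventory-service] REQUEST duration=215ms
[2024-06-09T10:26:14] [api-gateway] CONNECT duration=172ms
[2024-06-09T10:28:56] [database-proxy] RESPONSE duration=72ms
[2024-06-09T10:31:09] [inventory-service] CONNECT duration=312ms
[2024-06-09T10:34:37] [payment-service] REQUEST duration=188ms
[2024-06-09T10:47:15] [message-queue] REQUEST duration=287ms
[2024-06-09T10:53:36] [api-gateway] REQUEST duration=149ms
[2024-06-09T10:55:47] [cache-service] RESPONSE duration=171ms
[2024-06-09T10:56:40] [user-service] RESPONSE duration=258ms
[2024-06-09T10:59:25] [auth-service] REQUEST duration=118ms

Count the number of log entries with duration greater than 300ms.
4

To count timeouts:

1. Threshold: 300ms
2. Extract duration from each log entry
3. Count entries where duration > 300
4. Timeout count: 4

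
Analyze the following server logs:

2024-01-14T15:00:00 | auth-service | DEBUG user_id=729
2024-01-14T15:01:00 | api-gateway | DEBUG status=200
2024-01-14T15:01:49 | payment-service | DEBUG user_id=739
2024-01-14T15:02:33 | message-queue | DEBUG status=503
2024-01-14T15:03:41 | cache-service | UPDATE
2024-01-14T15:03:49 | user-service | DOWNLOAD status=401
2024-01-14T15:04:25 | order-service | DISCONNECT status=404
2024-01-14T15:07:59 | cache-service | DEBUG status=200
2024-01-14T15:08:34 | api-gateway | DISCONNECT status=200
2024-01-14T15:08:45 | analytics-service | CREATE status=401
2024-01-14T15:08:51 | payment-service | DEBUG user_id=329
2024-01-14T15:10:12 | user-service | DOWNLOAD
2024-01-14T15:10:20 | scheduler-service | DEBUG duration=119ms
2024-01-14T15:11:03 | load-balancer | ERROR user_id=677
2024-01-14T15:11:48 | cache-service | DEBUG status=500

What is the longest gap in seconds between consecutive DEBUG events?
326

To find the longest gap:

1. Extract all DEBUG events in chronological order
2. Calculate time differences between consecutive events
3. Find the maximum difference
4. Longest gap: 326 seconds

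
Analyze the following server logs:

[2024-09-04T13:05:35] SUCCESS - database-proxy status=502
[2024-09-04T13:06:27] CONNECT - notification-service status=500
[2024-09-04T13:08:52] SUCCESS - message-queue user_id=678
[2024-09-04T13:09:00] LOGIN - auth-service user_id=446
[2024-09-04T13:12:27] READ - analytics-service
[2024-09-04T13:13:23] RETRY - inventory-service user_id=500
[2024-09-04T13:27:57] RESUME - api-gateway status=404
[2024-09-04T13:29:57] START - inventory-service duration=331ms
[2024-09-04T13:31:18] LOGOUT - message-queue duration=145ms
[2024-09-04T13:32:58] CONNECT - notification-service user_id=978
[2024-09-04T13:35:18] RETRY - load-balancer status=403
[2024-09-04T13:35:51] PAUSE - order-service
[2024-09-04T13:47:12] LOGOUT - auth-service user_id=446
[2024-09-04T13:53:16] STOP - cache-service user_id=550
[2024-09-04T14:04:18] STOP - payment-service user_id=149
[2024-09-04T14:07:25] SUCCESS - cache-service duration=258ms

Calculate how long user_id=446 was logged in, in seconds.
2292

To calculate session duration:

1. Find LOGIN event for user_id=446: 2024-09-04T13:09:00
2. Find LOGOUT event for user_id=446: 2024-09-04T13:47:12
3. Session duration: 2024-09-04T13:47:12 - 2024-09-04T13:09:00 = 2292 seconds (38 minutes)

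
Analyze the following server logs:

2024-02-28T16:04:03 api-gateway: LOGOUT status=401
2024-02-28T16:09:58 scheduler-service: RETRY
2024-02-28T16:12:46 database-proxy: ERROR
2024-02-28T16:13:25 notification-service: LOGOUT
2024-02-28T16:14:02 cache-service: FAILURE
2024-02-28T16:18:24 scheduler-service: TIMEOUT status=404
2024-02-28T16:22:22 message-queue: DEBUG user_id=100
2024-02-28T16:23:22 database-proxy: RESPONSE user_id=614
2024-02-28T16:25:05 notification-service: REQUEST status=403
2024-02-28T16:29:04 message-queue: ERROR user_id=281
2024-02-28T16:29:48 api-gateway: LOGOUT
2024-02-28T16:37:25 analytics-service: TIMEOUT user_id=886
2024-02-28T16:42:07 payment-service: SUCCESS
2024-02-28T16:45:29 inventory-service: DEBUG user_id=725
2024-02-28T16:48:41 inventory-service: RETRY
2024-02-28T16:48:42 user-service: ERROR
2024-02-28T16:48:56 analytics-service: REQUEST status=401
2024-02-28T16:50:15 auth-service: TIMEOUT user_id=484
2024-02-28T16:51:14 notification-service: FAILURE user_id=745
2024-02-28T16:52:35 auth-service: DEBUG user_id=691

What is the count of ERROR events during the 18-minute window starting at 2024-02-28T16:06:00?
1

To count events in the time window:

1. Window boundaries: 2024-02-28T16:06:00 to 2024-02-28T16:24:00
2. Filter for ERROR events within this window
3. Count matching events: 1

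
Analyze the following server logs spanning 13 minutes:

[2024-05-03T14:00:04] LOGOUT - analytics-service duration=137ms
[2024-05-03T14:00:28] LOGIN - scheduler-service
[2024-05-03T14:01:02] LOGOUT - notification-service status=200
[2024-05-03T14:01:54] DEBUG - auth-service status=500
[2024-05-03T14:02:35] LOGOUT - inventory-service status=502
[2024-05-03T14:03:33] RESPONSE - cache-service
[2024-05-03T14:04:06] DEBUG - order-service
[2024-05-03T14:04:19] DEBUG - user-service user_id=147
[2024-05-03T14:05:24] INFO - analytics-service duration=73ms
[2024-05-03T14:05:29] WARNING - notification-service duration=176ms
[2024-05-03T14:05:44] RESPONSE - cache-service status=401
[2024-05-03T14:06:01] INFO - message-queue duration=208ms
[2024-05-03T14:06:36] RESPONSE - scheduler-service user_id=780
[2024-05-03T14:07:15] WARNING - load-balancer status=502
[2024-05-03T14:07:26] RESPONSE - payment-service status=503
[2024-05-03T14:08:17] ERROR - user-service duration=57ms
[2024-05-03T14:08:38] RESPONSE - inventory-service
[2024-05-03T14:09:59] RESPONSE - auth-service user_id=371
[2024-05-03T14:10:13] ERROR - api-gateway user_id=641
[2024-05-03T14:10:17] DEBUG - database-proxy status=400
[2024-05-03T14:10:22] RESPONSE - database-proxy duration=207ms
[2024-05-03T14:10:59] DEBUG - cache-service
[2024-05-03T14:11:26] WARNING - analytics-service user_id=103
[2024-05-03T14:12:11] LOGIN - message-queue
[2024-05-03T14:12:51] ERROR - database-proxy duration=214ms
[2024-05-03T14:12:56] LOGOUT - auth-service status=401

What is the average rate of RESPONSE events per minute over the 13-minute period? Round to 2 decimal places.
0.54

To calculate the rate:

1. Count total RESPONSE events: 7
2. Total time period: 13 minutes
3. Rate = 7 / 13 = 0.54 events per minute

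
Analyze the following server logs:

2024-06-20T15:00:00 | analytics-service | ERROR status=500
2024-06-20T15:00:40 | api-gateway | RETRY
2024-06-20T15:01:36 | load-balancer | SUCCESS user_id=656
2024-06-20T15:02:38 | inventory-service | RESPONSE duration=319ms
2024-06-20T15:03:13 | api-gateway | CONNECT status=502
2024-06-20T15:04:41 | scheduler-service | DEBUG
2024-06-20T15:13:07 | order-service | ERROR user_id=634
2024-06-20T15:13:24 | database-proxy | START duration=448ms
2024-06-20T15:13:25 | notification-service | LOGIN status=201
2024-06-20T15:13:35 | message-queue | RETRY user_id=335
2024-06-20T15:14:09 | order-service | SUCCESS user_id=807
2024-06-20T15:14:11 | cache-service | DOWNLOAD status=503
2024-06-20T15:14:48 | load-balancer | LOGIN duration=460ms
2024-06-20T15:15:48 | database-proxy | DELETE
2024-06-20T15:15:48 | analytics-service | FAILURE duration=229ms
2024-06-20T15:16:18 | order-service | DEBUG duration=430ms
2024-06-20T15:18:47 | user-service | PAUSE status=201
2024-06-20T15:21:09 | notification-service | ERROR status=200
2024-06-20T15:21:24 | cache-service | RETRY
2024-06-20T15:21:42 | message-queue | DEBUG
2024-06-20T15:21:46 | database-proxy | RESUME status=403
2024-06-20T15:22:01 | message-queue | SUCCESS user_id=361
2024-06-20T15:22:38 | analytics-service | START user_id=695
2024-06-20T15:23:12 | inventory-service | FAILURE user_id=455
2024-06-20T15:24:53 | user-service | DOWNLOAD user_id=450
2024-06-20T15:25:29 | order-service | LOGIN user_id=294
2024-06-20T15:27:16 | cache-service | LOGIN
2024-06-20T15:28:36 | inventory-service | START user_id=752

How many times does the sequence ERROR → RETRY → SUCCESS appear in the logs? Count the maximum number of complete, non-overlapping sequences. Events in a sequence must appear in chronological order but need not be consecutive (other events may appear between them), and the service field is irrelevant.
3

To count sequences:

1. Look for pattern: ERROR → RETRY → SUCCESS
2. Greedily scan the log in chronological order, matching each sequence element in turn (ignoring service)
3. Each time the full pattern completes, increment the count and restart matching from the next event
4. Complete non-overlapping sequences found: 3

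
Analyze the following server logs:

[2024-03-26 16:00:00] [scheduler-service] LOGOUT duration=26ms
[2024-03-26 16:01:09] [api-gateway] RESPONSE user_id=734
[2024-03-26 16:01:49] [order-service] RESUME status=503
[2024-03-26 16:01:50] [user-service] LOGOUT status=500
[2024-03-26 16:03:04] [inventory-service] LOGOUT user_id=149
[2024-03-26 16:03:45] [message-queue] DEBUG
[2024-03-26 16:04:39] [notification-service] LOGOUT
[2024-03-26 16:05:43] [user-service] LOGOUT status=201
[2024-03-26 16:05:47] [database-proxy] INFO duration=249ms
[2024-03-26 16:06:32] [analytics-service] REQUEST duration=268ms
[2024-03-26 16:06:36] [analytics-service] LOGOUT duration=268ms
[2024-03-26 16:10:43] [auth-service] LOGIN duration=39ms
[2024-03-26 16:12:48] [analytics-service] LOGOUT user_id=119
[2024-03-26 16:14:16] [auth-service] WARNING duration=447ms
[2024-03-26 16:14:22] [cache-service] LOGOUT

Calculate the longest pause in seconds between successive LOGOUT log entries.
372

To find the longest gap:

1. Extract all LOGOUT events in chronological order
2. Calculate time differences between consecutive events
3. Find the maximum difference
4. Longest gap: 372 seconds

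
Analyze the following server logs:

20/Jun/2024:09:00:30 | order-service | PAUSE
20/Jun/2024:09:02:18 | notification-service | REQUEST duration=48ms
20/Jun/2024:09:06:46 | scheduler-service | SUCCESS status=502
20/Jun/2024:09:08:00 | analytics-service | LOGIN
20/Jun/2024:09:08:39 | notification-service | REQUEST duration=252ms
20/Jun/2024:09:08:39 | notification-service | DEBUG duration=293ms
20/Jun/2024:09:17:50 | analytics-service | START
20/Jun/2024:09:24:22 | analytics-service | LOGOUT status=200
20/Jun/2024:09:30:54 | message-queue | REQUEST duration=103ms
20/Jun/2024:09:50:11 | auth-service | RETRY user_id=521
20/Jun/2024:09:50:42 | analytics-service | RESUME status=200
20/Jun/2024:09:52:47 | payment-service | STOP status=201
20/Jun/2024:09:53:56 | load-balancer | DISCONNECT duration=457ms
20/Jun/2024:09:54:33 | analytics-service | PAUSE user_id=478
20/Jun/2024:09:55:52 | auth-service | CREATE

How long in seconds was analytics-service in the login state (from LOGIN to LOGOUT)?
982

To calculate state duration:

1. Find LOGIN event for analytics-service: 20/Jun/2024:09:08:00
2. Find LOGOUT event for analytics-service: 20/Jun/2024:09:24:22
3. Calculate duration: 20/Jun/2024:09:24:22 - 20/Jun/2024:09:08:00 = 982 seconds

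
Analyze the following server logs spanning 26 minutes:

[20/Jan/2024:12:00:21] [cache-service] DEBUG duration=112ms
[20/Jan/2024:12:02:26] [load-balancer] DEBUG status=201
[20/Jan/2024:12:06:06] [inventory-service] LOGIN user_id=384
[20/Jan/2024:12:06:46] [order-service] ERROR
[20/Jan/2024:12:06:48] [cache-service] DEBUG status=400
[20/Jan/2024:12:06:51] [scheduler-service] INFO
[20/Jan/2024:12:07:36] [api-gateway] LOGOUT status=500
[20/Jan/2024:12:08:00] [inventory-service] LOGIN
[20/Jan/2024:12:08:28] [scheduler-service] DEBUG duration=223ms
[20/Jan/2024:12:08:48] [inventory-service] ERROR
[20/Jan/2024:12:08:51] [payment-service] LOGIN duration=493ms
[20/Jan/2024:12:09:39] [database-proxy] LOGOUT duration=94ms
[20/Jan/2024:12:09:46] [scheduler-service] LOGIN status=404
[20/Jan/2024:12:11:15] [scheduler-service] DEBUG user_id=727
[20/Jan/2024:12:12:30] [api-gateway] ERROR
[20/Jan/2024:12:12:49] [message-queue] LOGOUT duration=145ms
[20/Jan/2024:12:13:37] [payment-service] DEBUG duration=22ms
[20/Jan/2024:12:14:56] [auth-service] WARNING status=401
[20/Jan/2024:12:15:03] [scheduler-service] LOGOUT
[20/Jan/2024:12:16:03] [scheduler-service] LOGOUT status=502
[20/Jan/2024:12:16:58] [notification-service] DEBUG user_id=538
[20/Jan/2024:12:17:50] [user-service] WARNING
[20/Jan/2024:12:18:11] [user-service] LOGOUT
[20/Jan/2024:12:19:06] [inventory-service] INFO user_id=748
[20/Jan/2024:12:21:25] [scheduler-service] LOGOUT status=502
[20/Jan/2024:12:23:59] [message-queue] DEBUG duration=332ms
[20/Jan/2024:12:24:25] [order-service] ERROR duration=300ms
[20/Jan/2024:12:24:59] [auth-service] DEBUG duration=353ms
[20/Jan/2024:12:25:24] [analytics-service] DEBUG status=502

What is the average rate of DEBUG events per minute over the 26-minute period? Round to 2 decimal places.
0.38

To calculate the rate:

1. Count total DEBUG events: 10
2. Total time period: 26 minutes
3. Rate = 10 / 26 = 0.38 events per minute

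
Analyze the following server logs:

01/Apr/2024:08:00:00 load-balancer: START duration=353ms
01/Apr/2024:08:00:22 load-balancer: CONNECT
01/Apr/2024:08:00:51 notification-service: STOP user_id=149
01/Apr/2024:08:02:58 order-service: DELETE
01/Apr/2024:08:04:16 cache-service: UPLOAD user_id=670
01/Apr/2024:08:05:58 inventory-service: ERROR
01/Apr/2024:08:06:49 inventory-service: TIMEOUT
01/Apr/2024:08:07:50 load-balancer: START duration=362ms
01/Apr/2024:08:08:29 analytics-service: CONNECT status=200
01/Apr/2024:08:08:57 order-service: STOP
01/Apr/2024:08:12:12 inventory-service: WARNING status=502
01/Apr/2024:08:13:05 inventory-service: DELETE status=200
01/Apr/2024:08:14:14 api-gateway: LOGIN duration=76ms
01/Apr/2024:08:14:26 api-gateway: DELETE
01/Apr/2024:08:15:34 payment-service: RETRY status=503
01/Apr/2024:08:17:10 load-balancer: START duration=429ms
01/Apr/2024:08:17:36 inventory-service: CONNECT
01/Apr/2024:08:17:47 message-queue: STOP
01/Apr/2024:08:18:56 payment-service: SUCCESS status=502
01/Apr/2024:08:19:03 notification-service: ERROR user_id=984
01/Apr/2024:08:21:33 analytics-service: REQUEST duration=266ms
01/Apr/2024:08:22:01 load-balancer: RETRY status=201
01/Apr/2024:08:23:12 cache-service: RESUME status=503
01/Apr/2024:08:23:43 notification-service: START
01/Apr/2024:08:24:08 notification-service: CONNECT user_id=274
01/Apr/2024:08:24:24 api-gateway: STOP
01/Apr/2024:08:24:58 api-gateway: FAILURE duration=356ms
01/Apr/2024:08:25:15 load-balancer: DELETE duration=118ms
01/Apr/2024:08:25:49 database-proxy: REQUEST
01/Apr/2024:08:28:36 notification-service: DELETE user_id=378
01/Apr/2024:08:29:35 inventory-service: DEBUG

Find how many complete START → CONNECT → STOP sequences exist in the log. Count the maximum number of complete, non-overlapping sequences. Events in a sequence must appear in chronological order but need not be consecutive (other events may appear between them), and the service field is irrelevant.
4

To count sequences:

1. Look for pattern: START → CONNECT → STOP
2. Greedily scan the log in chronological order, matching each sequence element in turn (ignoring service)
3. Each time the full pattern completes, increment the count and restart matching from the next event
4. Complete non-overlapping sequences found: 4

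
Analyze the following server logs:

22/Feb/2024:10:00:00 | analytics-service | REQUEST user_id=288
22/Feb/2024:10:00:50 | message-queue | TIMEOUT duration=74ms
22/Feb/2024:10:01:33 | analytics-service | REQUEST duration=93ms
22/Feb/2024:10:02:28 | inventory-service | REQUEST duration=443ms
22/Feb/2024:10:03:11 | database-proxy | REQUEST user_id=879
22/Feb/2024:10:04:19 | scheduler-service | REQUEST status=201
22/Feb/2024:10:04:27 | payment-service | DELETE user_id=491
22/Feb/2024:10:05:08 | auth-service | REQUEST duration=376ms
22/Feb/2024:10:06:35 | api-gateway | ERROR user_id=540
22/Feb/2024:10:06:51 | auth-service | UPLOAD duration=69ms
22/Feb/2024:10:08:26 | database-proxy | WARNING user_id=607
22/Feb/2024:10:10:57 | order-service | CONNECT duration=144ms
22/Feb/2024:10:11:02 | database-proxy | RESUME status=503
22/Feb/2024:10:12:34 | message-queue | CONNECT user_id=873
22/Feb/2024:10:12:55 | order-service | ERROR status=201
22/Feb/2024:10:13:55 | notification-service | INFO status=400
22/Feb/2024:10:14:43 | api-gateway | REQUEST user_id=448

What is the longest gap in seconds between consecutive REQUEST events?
575

To find the longest gap:

1. Extract all REQUEST events in chronological order
2. Calculate time differences between consecutive events
3. Find the maximum difference
4. Longest gap: 575 seconds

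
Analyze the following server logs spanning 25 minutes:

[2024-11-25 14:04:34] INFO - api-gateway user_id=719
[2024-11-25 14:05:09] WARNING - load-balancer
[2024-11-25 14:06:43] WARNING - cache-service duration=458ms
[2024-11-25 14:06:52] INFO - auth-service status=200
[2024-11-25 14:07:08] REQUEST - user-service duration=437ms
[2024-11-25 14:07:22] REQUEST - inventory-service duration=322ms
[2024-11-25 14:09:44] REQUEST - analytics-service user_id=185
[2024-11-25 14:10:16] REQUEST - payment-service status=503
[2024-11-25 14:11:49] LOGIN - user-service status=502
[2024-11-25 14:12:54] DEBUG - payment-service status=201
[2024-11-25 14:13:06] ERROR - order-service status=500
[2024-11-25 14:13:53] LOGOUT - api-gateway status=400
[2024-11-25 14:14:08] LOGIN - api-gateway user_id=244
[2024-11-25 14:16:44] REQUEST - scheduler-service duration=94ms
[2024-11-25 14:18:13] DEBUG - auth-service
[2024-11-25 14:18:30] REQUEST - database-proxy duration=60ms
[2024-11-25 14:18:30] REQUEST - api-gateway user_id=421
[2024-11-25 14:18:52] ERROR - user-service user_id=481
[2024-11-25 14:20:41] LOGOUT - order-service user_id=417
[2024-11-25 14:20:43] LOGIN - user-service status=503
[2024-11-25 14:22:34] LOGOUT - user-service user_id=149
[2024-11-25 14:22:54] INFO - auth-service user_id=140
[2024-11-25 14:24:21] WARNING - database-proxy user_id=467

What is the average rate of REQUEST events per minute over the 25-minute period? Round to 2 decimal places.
0.28

To calculate the rate:

1. Count total REQUEST events: 7
2. Total time period: 25 minutes
3. Rate = 7 / 25 = 0.28 events per minute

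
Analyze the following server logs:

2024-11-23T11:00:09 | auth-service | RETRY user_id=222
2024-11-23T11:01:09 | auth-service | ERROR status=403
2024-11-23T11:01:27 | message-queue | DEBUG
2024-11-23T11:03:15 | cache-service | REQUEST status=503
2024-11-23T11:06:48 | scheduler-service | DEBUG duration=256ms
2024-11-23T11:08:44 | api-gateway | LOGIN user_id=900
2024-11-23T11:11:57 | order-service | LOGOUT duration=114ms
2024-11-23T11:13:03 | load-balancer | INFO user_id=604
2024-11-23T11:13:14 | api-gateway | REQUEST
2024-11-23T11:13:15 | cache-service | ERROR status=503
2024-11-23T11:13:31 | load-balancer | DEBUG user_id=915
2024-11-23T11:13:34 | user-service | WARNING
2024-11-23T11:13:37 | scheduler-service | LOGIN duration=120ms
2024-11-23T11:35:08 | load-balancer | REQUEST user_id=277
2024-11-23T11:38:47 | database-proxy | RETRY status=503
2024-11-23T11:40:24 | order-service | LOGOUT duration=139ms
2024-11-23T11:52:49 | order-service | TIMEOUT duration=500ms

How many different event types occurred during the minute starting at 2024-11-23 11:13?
6

To count unique event types:

1. Filter events in the minute starting at 2024-11-23 11:13
2. Extract event types from matching entries
3. Count unique types: 6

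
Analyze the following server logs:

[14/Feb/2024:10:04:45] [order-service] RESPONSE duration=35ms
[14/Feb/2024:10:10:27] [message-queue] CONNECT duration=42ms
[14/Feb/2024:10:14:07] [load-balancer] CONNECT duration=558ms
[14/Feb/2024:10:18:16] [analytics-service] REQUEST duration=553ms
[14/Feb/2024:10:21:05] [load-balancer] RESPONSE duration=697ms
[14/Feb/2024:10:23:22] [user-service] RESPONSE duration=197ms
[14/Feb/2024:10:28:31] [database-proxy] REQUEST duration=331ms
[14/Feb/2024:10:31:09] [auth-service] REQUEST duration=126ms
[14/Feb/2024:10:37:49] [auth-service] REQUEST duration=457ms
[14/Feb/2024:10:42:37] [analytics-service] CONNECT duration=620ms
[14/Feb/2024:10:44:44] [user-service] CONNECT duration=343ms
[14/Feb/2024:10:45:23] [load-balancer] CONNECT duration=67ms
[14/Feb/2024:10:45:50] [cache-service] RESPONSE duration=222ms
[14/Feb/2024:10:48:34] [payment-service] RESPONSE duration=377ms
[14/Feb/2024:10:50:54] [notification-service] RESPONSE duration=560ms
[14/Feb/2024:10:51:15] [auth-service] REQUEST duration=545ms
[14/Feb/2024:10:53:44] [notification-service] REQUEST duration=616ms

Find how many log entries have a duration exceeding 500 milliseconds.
7

To count timeouts:

1. Threshold: 500ms
2. Extract duration from each log entry
3. Count entries where duration > 500
4. Timeout count: 7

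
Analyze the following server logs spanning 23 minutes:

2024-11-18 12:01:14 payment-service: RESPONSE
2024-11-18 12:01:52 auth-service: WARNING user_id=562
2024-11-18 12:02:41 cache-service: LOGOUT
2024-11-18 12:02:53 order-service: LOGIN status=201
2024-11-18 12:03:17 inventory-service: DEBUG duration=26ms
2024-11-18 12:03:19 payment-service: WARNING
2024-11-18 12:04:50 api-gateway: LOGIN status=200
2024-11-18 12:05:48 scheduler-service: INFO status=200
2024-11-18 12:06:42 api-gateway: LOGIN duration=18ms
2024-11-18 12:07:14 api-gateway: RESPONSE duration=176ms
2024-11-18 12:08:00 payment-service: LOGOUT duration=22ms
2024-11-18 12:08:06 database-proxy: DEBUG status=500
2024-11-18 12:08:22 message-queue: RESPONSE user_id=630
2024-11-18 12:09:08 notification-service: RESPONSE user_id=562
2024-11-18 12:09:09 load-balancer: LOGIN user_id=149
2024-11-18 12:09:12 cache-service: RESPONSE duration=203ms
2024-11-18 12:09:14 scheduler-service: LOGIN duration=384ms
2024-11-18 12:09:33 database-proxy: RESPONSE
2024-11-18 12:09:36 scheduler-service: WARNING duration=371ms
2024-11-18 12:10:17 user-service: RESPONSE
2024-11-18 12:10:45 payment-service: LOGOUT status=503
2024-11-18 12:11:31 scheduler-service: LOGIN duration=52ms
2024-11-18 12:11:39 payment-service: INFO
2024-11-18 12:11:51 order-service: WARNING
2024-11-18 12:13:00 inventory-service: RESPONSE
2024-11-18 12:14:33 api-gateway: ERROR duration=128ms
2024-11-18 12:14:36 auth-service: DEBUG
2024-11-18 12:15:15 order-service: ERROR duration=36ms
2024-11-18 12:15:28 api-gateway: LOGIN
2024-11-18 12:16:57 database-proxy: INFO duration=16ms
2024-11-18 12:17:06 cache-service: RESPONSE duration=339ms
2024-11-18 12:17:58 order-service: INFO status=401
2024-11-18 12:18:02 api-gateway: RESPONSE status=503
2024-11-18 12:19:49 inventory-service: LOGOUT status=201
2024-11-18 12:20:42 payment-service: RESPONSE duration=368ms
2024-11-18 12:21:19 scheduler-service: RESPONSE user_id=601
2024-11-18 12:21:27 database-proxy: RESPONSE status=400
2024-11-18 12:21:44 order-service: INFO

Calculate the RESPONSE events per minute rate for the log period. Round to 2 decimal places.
0.57

To calculate the rate:

1. Count total RESPONSE events: 13
2. Total time period: 23 minutes
3. Rate = 13 / 23 = 0.57 events per minute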